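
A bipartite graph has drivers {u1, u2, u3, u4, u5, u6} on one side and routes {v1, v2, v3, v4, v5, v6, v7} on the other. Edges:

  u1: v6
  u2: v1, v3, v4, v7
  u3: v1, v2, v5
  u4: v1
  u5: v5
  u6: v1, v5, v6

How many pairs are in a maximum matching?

Unit-capacity flow: source→left, listed edges, right→sink; max matching = max flow.
Augmenting path u1→v6 (+1); matched 1.
Augmenting path u2→v1 (+1); matched 2.
Augmenting path u3→v2 (+1); matched 3.
Augmenting path u5→v5 (+1); matched 4.
Augmenting path u4→v1→u2→v3 (+1); matched 5.
No augmenting path remains; maximum matching = 5.
König certificate: {u2, u3, v1, v5, v6} is a vertex cover of size 5 (every listed pair touches it), so no matching can be larger.

5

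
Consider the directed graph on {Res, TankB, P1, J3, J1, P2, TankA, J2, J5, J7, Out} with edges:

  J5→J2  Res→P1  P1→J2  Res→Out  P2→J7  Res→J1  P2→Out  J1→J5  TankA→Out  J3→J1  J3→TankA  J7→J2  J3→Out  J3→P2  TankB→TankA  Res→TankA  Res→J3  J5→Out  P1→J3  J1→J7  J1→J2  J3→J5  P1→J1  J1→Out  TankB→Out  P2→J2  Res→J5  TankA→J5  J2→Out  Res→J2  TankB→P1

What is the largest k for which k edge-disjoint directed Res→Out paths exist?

7

Assign every edge capacity 1; by Menger, the answer equals the max flow.
Path Res→Out (+1); total 1.
Path Res→J3→Out (+1); total 2.
Path Res→J1→Out (+1); total 3.
Path Res→TankA→Out (+1); total 4.
Path Res→J2→Out (+1); total 5.
Path Res→J5→Out (+1); total 6.
Path Res→P1→J3→P2→Out (+1); total 7.
No residual Res→Out path; max flow = 7.
Certifying cut of size 7: {Res→J1, Res→J2, Res→J3, Res→J5, Res→Out, Res→P1, Res→TankA}.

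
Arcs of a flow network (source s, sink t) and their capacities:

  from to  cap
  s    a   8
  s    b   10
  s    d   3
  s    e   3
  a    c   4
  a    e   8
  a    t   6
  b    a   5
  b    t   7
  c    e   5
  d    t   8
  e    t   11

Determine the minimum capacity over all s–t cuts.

24

Augment s→a→t: bottleneck 6, flow now 6.
Augment s→b→t: bottleneck 7, flow now 13.
Augment s→d→t: bottleneck 3, flow now 16.
Augment s→e→t: bottleneck 3, flow now 19.
Augment s→a→e→t: bottleneck 2, flow now 21.
Augment s→b→a→e→t: bottleneck 3, flow now 24.
No augmenting path remains; maximum flow = 24.
By max-flow min-cut, the minimum cut capacity equals the max flow.
In the residual graph, reachable from s: {s}.
Min-cut edges: s→a (8), s→b (10), s→d (3), s→e (3); capacity 8 + 10 + 3 + 3 = 24.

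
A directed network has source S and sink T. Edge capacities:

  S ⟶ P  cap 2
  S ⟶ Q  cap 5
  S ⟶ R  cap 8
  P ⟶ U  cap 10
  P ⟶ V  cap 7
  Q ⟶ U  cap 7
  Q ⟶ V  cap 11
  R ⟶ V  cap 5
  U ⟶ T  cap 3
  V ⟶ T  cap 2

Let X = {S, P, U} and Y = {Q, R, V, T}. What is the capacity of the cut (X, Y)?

23

Edges leaving {S, P, U}: S→Q (5), S→R (8), P→V (7), U→T (3).
Cut capacity = 5 + 8 + 7 + 3 = 23.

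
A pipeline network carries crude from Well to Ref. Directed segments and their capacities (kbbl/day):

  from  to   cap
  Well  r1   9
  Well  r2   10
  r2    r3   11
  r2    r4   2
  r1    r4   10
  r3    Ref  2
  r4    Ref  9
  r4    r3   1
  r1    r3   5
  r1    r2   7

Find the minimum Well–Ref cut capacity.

Augment Well→r1→r3→Ref: bottleneck 2, flow now 2.
Augment Well→r1→r4→Ref: bottleneck 7, flow now 9.
Augment Well→r2→r4→Ref: bottleneck 2, flow now 11.
No augmenting path remains; maximum flow = 11.
By max-flow min-cut, the minimum cut capacity equals the max flow.
In the residual graph, reachable from Well: {Well, r1, r2, r3, r4}.
Min-cut edges: r3→Ref (2), r4→Ref (9); capacity 2 + 9 = 11.

11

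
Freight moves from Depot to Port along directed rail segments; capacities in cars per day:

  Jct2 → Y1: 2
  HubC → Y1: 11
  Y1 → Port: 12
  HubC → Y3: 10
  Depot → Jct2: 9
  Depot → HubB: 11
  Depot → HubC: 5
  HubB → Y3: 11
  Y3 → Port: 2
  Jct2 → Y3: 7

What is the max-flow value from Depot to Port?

9

Augment Depot→HubB→Y3→Port: bottleneck 2, flow now 2.
Augment Depot→HubC→Y1→Port: bottleneck 5, flow now 7.
Augment Depot→Jct2→Y1→Port: bottleneck 2, flow now 9.
No augmenting path remains; maximum flow = 9.
In the residual graph, reachable from Depot: {Depot, HubB, Jct2, Y3}.
Min-cut edges: Depot→HubC (5), Jct2→Y1 (2), Y3→Port (2); capacity 5 + 2 + 2 = 9.
This cut is saturated, so no flow can exceed 9.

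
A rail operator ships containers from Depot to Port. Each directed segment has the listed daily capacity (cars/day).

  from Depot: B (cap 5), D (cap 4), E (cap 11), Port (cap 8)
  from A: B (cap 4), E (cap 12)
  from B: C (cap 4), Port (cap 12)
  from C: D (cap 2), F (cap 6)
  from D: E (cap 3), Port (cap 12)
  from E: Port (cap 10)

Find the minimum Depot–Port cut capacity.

27

Augment Depot→Port: bottleneck 8, flow now 8.
Augment Depot→B→Port: bottleneck 5, flow now 13.
Augment Depot→D→Port: bottleneck 4, flow now 17.
Augment Depot→E→Port: bottleneck 10, flow now 27.
No augmenting path remains; maximum flow = 27.
By max-flow min-cut, the minimum cut capacity equals the max flow.
In the residual graph, reachable from Depot: {Depot, E}.
Min-cut edges: Depot→B (5), Depot→D (4), Depot→Port (8), E→Port (10); capacity 5 + 4 + 8 + 10 = 27.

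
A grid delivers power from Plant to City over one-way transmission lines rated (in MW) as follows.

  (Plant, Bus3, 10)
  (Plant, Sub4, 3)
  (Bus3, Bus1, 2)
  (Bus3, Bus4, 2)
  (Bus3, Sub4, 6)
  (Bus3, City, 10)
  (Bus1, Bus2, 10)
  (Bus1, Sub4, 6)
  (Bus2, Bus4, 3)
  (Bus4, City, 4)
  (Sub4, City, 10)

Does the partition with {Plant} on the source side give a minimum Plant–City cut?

Yes — it is a minimum cut (capacity 13).

Given cut capacity: 10 + 3 = 13.
Augment Plant→Bus3→City: bottleneck 10, flow now 10.
Augment Plant→Sub4→City: bottleneck 3, flow now 13.
No augmenting path remains; maximum flow = 13.
Cut capacity 13 equals the max flow, so it is a minimum cut.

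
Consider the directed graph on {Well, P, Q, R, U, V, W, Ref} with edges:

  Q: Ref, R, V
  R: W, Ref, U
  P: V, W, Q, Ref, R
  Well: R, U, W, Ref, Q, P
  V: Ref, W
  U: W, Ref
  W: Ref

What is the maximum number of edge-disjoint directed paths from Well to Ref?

Assign every edge capacity 1; by Menger, the answer equals the max flow.
Path Well→Ref (+1); total 1.
Path Well→P→Ref (+1); total 2.
Path Well→Q→Ref (+1); total 3.
Path Well→R→Ref (+1); total 4.
Path Well→U→Ref (+1); total 5.
Path Well→W→Ref (+1); total 6.
No residual Well→Ref path; max flow = 6.
Certifying cut of size 6: {Well→P, Well→Q, Well→R, Well→Ref, Well→U, Well→W}.

6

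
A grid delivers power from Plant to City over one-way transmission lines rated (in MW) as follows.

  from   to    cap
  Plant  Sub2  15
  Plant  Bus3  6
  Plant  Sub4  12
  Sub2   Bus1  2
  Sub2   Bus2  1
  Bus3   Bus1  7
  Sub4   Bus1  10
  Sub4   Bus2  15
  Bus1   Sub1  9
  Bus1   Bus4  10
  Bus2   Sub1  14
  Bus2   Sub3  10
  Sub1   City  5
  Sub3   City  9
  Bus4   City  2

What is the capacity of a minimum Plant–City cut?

16

Augment Plant→Sub2→Bus1→Sub1→City: bottleneck 2, flow now 2.
Augment Plant→Sub2→Bus2→Sub1→City: bottleneck 1, flow now 3.
Augment Plant→Bus3→Bus1→Sub1→City: bottleneck 2, flow now 5.
Augment Plant→Bus3→Bus1→Bus4→City: bottleneck 2, flow now 7.
Augment Plant→Sub4→Bus2→Sub3→City: bottleneck 9, flow now 16.
No augmenting path remains; maximum flow = 16.
By max-flow min-cut, the minimum cut capacity equals the max flow.
In the residual graph, reachable from Plant: {Plant, Sub2, Bus3, Sub4, Bus1, Bus2, Sub1, Sub3, Bus4}.
Min-cut edges: Sub1→City (5), Sub3→City (9), Bus4→City (2); capacity 5 + 9 + 2 = 16.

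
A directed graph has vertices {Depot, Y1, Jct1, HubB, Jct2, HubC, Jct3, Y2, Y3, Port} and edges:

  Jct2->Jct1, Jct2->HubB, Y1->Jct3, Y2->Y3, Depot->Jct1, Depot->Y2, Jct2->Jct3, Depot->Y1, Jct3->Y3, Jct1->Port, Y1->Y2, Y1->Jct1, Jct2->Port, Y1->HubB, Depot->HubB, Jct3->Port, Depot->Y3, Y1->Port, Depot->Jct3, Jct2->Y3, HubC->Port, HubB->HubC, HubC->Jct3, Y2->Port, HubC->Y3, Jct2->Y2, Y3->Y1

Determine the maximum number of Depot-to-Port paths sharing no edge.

Assign every edge capacity 1; by Menger, the answer equals the max flow.
Path Depot→Y1→Port (+1); total 1.
Path Depot→Jct1→Port (+1); total 2.
Path Depot→Jct3→Port (+1); total 3.
Path Depot→Y2→Port (+1); total 4.
Path Depot→HubB→HubC→Port (+1); total 5.
No residual Depot→Port path; max flow = 5.
Certifying cut of size 5: {HubB→HubC, Jct1→Port, Jct3→Port, Y1→Port, Y2→Port}.

5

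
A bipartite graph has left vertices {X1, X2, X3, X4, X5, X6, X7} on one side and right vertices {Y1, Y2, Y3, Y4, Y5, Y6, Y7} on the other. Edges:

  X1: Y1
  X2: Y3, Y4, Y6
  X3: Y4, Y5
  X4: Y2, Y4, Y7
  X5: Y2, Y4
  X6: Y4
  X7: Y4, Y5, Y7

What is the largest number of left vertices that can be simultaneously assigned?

6

Unit-capacity flow: source→left, listed edges, right→sink; max matching = max flow.
Augmenting path X1→Y1 (+1); matched 1.
Augmenting path X2→Y3 (+1); matched 2.
Augmenting path X3→Y4 (+1); matched 3.
Augmenting path X4→Y2 (+1); matched 4.
Augmenting path X7→Y5 (+1); matched 5.
Augmenting path X5→Y2→X4→Y7 (+1); matched 6.
No augmenting path remains; maximum matching = 6.
König certificate: {X1, X2, Y2, Y4, Y5, Y7} is a vertex cover of size 6 (every listed pair touches it), so no matching can be larger.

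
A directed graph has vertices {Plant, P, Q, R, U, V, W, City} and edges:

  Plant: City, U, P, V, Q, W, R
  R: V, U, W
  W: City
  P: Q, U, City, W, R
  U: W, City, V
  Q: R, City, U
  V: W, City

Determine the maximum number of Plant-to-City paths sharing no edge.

6

Assign every edge capacity 1; by Menger, the answer equals the max flow.
Path Plant→City (+1); total 1.
Path Plant→P→City (+1); total 2.
Path Plant→Q→City (+1); total 3.
Path Plant→U→City (+1); total 4.
Path Plant→V→City (+1); total 5.
Path Plant→W→City (+1); total 6.
No residual Plant→City path; max flow = 6.
Certifying cut of size 6: {Plant→City, Plant→P, Plant→Q, U→City, V→City, W→City}.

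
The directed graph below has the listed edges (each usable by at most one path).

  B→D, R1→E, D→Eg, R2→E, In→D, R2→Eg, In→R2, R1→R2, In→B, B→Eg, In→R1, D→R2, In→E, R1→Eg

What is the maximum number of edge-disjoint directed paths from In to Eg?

Assign every edge capacity 1; by Menger, the answer equals the max flow.
Path In→D→Eg (+1); total 1.
Path In→B→Eg (+1); total 2.
Path In→R1→Eg (+1); total 3.
Path In→R2→Eg (+1); total 4.
No residual In→Eg path; max flow = 4.
Certifying cut of size 4: {In→B, In→D, In→R1, In→R2}.

4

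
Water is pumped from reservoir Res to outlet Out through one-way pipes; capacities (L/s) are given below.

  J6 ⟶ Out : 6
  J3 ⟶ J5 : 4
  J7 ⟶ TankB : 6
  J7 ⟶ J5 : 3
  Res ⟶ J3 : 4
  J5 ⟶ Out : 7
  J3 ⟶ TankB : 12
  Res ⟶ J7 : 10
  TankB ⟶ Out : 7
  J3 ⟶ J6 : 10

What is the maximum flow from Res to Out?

Augment Res→J7→TankB→Out: bottleneck 6, flow now 6.
Augment Res→J7→J5→Out: bottleneck 3, flow now 9.
Augment Res→J3→TankB→Out: bottleneck 1, flow now 10.
Augment Res→J3→J6→Out: bottleneck 3, flow now 13.
No augmenting path remains; maximum flow = 13.
In the residual graph, reachable from Res: {Res, J7}.
Min-cut edges: Res→J3 (4), J7→TankB (6), J7→J5 (3); capacity 4 + 6 + 3 = 13.
This cut is saturated, so no flow can exceed 13.

13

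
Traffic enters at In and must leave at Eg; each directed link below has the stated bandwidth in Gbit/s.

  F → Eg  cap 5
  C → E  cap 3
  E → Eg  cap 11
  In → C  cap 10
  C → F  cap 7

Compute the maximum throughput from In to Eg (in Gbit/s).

Augment In→C→F→Eg: bottleneck 5, flow now 5.
Augment In→C→E→Eg: bottleneck 3, flow now 8.
No augmenting path remains; maximum flow = 8.
In the residual graph, reachable from In: {In, C, F}.
Min-cut edges: C→E (3), F→Eg (5); capacity 3 + 5 = 8.
This cut is saturated, so no flow can exceed 8.

8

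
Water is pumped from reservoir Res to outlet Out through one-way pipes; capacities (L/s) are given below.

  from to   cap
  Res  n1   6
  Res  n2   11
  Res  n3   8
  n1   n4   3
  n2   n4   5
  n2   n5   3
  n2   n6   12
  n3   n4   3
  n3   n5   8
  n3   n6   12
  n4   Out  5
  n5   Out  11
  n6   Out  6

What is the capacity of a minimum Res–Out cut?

Augment Res→n1→n4→Out: bottleneck 3, flow now 3.
Augment Res→n2→n4→Out: bottleneck 2, flow now 5.
Augment Res→n2→n5→Out: bottleneck 3, flow now 8.
Augment Res→n2→n6→Out: bottleneck 6, flow now 14.
Augment Res→n3→n5→Out: bottleneck 8, flow now 22.
No augmenting path remains; maximum flow = 22.
By max-flow min-cut, the minimum cut capacity equals the max flow.
In the residual graph, reachable from Res: {Res, n1}.
Min-cut edges: Res→n2 (11), Res→n3 (8), n1→n4 (3); capacity 11 + 8 + 3 = 22.

22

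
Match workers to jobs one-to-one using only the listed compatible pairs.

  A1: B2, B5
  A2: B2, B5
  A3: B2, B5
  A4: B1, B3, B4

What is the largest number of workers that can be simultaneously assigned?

3

Unit-capacity flow: source→left, listed edges, right→sink; max matching = max flow.
Augmenting path A1→B2 (+1); matched 1.
Augmenting path A2→B5 (+1); matched 2.
Augmenting path A4→B1 (+1); matched 3.
No augmenting path remains; maximum matching = 3.
König certificate: {A4, B2, B5} is a vertex cover of size 3 (every listed pair touches it), so no matching can be larger.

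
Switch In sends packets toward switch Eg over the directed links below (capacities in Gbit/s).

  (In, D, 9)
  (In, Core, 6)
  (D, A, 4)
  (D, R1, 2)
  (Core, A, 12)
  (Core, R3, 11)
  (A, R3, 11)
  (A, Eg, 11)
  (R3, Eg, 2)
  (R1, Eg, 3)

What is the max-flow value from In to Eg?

Augment In→D→A→Eg: bottleneck 4, flow now 4.
Augment In→D→R1→Eg: bottleneck 2, flow now 6.
Augment In→Core→A→Eg: bottleneck 6, flow now 12.
No augmenting path remains; maximum flow = 12.
In the residual graph, reachable from In: {In, D}.
Min-cut edges: In→Core (6), D→A (4), D→R1 (2); capacity 6 + 4 + 2 = 12.
This cut is saturated, so no flow can exceed 12.

12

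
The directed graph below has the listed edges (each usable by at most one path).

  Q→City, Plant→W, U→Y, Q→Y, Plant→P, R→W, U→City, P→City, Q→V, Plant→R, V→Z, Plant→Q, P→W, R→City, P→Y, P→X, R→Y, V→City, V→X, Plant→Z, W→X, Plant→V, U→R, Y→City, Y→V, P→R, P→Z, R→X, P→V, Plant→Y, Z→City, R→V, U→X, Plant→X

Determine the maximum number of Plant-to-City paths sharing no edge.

6

Assign every edge capacity 1; by Menger, the answer equals the max flow.
Path Plant→P→City (+1); total 1.
Path Plant→Q→City (+1); total 2.
Path Plant→R→City (+1); total 3.
Path Plant→V→City (+1); total 4.
Path Plant→Y→City (+1); total 5.
Path Plant→Z→City (+1); total 6.
No residual Plant→City path; max flow = 6.
Certifying cut of size 6: {Plant→P, Plant→Q, Plant→R, Plant→V, Plant→Y, Plant→Z}.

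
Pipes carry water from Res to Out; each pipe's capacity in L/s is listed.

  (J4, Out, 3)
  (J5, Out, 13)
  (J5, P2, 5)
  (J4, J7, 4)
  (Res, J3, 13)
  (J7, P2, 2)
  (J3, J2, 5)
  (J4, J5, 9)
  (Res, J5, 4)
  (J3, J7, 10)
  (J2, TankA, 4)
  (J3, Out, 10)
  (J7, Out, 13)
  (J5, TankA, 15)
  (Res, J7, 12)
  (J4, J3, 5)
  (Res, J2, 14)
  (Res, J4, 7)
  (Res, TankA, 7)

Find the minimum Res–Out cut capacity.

Augment Res→J4→Out: bottleneck 3, flow now 3.
Augment Res→J3→Out: bottleneck 10, flow now 13.
Augment Res→J5→Out: bottleneck 4, flow now 17.
Augment Res→J7→Out: bottleneck 12, flow now 29.
Augment Res→J4→J5→Out: bottleneck 4, flow now 33.
Augment Res→J3→J7→Out: bottleneck 1, flow now 34.
No augmenting path remains; maximum flow = 34.
By max-flow min-cut, the minimum cut capacity equals the max flow.
In the residual graph, reachable from Res: {Res, J3, J2, J7, TankA, P2}.
Min-cut edges: Res→J4 (7), Res→J5 (4), J3→Out (10), J7→Out (13); capacity 7 + 4 + 10 + 13 = 34.

34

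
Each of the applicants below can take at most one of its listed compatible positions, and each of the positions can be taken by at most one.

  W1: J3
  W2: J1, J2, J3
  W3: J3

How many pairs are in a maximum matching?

Unit-capacity flow: source→left, listed edges, right→sink; max matching = max flow.
Augmenting path W1→J3 (+1); matched 1.
Augmenting path W2→J1 (+1); matched 2.
No augmenting path remains; maximum matching = 2.
König certificate: {W2, J3} is a vertex cover of size 2 (every listed pair touches it), so no matching can be larger.

2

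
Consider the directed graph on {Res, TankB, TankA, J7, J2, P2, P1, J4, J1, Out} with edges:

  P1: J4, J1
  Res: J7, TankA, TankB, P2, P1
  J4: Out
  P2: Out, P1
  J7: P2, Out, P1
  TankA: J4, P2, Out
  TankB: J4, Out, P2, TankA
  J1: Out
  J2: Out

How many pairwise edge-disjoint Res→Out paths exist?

5

Assign every edge capacity 1; by Menger, the answer equals the max flow.
Path Res→TankB→Out (+1); total 1.
Path Res→TankA→Out (+1); total 2.
Path Res→J7→Out (+1); total 3.
Path Res→P2→Out (+1); total 4.
Path Res→P1→J4→Out (+1); total 5.
No residual Res→Out path; max flow = 5.
Certifying cut of size 5: {Res→J7, Res→P1, Res→P2, Res→TankA, Res→TankB}.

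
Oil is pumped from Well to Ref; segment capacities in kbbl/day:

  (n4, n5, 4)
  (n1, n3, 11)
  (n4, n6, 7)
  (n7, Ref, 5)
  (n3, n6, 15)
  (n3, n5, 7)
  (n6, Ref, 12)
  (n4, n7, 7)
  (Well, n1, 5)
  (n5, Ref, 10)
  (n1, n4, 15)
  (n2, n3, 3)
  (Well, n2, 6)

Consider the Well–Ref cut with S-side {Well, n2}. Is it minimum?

Given cut capacity: 5 + 3 = 8.
Augment Well→n1→n3→n5→Ref: bottleneck 5, flow now 5.
Augment Well→n2→n3→n5→Ref: bottleneck 2, flow now 7.
Augment Well→n2→n3→n6→Ref: bottleneck 1, flow now 8.
No augmenting path remains; maximum flow = 8.
Cut capacity 8 equals the max flow, so it is a minimum cut.

Yes — it is a minimum cut (capacity 8).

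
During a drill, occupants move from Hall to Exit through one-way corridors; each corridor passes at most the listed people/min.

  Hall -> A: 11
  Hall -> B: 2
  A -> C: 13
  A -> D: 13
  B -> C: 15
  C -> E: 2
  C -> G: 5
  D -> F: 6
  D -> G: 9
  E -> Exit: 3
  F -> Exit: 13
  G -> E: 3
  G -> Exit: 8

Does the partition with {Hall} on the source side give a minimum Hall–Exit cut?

Yes — it is a minimum cut (capacity 13).

Given cut capacity: 11 + 2 = 13.
Augment Hall→A→C→E→Exit: bottleneck 2, flow now 2.
Augment Hall→A→C→G→Exit: bottleneck 5, flow now 7.
Augment Hall→A→D→F→Exit: bottleneck 4, flow now 11.
Augment Hall→B→C→A→D→F→Exit: bottleneck 2, flow now 13. (uses reverse residual edge)
No augmenting path remains; maximum flow = 13.
Cut capacity 13 equals the max flow, so it is a minimum cut.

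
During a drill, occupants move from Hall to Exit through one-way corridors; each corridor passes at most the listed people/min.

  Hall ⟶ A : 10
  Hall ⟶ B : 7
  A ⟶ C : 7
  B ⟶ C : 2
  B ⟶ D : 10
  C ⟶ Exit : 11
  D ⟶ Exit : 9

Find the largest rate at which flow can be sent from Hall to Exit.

Augment Hall→A→C→Exit: bottleneck 7, flow now 7.
Augment Hall→B→C→Exit: bottleneck 2, flow now 9.
Augment Hall→B→D→Exit: bottleneck 5, flow now 14.
No augmenting path remains; maximum flow = 14.
In the residual graph, reachable from Hall: {Hall, A}.
Min-cut edges: Hall→B (7), A→C (7); capacity 7 + 7 = 14.
This cut is saturated, so no flow can exceed 14.

14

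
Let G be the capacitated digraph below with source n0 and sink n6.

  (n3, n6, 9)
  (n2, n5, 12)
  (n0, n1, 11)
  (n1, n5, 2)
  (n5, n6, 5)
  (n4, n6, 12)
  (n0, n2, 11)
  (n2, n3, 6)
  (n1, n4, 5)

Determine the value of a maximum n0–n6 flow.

16

Augment n0→n1→n4→n6: bottleneck 5, flow now 5.
Augment n0→n1→n5→n6: bottleneck 2, flow now 7.
Augment n0→n2→n3→n6: bottleneck 6, flow now 13.
Augment n0→n2→n5→n6: bottleneck 3, flow now 16.
No augmenting path remains; maximum flow = 16.
In the residual graph, reachable from n0: {n0, n1, n2, n5}.
Min-cut edges: n1→n4 (5), n2→n3 (6), n5→n6 (5); capacity 5 + 6 + 5 = 16.
This cut is saturated, so no flow can exceed 16.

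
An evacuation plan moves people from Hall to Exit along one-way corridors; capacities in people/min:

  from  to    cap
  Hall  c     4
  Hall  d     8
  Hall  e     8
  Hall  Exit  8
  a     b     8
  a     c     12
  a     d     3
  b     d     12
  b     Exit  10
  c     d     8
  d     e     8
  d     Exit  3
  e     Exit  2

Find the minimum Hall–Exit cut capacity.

Augment Hall→Exit: bottleneck 8, flow now 8.
Augment Hall→d→Exit: bottleneck 3, flow now 11.
Augment Hall→e→Exit: bottleneck 2, flow now 13.
No augmenting path remains; maximum flow = 13.
By max-flow min-cut, the minimum cut capacity equals the max flow.
In the residual graph, reachable from Hall: {Hall, c, d, e}.
Min-cut edges: Hall→Exit (8), d→Exit (3), e→Exit (2); capacity 8 + 3 + 2 = 13.

13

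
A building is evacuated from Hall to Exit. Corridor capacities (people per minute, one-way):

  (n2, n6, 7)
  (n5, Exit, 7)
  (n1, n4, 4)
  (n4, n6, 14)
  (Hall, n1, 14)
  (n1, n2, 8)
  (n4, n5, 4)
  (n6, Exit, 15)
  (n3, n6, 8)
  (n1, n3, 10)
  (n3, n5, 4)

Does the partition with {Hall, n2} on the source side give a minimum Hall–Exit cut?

No — its capacity is 21, but the minimum cut has capacity 14.

Given cut capacity: 14 + 7 = 21.
Augment Hall→n1→n2→n6→Exit: bottleneck 7, flow now 7.
Augment Hall→n1→n3→n5→Exit: bottleneck 4, flow now 11.
Augment Hall→n1→n3→n6→Exit: bottleneck 3, flow now 14.
No augmenting path remains; maximum flow = 14.
In the residual graph, reachable from Hall: {Hall}.
Min-cut edges: Hall→n1 (14); capacity 14 = 14.
Cut capacity 21 exceeds the max flow 14, so it is not minimum.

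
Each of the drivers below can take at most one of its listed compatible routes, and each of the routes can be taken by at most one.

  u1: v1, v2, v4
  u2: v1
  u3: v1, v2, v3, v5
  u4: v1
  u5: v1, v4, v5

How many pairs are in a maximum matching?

Unit-capacity flow: source→left, listed edges, right→sink; max matching = max flow.
Augmenting path u1→v1 (+1); matched 1.
Augmenting path u3→v2 (+1); matched 2.
Augmenting path u5→v4 (+1); matched 3.
Augmenting path u2→v1→u1→v2→u3→v3 (+1); matched 4.
No augmenting path remains; maximum matching = 4.
König certificate: {u1, u3, u5, v1} is a vertex cover of size 4 (every listed pair touches it), so no matching can be larger.

4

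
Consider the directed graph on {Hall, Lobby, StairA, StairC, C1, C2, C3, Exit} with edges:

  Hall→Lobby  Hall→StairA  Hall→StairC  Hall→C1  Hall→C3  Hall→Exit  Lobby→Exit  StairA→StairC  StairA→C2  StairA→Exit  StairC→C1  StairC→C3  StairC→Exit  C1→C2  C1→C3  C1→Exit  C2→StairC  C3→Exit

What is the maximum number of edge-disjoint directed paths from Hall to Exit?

Assign every edge capacity 1; by Menger, the answer equals the max flow.
Path Hall→Exit (+1); total 1.
Path Hall→Lobby→Exit (+1); total 2.
Path Hall→StairA→Exit (+1); total 3.
Path Hall→StairC→Exit (+1); total 4.
Path Hall→C1→Exit (+1); total 5.
Path Hall→C3→Exit (+1); total 6.
No residual Hall→Exit path; max flow = 6.
Certifying cut of size 6: {Hall→C1, Hall→C3, Hall→Exit, Hall→Lobby, Hall→StairA, Hall→StairC}.

6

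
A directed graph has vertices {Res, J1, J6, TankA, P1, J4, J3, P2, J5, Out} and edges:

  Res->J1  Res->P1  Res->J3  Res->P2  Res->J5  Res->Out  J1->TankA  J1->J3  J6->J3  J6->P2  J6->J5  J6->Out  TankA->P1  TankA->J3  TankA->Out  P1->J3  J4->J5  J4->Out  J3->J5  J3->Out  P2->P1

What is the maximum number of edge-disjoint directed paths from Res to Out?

3

Assign every edge capacity 1; by Menger, the answer equals the max flow.
Path Res→Out (+1); total 1.
Path Res→J3→Out (+1); total 2.
Path Res→J1→TankA→Out (+1); total 3.
No residual Res→Out path; max flow = 3.
Certifying cut of size 3: {J3→Out, Res→J1, Res→Out}.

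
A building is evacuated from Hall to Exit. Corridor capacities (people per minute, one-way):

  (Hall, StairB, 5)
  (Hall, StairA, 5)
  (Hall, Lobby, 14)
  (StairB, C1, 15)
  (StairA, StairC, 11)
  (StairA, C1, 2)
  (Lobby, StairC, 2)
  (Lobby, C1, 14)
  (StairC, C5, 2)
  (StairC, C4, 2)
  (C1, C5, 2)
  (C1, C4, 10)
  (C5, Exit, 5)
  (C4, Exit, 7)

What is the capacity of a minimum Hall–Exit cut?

Augment Hall→StairB→C1→C5→Exit: bottleneck 2, flow now 2.
Augment Hall→StairB→C1→C4→Exit: bottleneck 3, flow now 5.
Augment Hall→StairA→StairC→C5→Exit: bottleneck 2, flow now 7.
Augment Hall→StairA→StairC→C4→Exit: bottleneck 2, flow now 9.
Augment Hall→StairA→C1→C4→Exit: bottleneck 1, flow now 10.
Augment Hall→Lobby→C1→C4→Exit: bottleneck 1, flow now 11.
No augmenting path remains; maximum flow = 11.
By max-flow min-cut, the minimum cut capacity equals the max flow.
In the residual graph, reachable from Hall: {Hall, StairB, StairA, Lobby, StairC, C1, C4}.
Min-cut edges: StairC→C5 (2), C1→C5 (2), C4→Exit (7); capacity 2 + 2 + 7 = 11.

11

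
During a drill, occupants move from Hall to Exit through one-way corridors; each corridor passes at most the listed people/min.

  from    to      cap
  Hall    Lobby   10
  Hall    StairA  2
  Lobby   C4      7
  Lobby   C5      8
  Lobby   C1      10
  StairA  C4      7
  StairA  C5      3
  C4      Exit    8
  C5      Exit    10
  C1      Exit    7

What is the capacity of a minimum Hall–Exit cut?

12

Augment Hall→Lobby→C4→Exit: bottleneck 7, flow now 7.
Augment Hall→Lobby→C5→Exit: bottleneck 3, flow now 10.
Augment Hall→StairA→C4→Exit: bottleneck 1, flow now 11.
Augment Hall→StairA→C5→Exit: bottleneck 1, flow now 12.
No augmenting path remains; maximum flow = 12.
By max-flow min-cut, the minimum cut capacity equals the max flow.
In the residual graph, reachable from Hall: {Hall}.
Min-cut edges: Hall→Lobby (10), Hall→StairA (2); capacity 10 + 2 = 12.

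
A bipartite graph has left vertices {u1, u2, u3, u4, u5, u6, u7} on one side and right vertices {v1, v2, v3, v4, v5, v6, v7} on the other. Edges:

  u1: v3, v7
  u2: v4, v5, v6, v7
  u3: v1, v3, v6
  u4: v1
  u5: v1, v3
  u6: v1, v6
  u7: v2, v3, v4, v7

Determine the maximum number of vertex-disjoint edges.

6

Unit-capacity flow: source→left, listed edges, right→sink; max matching = max flow.
Augmenting path u1→v3 (+1); matched 1.
Augmenting path u2→v4 (+1); matched 2.
Augmenting path u3→v1 (+1); matched 3.
Augmenting path u6→v6 (+1); matched 4.
Augmenting path u7→v2 (+1); matched 5.
Augmenting path u5→v3→u1→v7 (+1); matched 6.
No augmenting path remains; maximum matching = 6.
König certificate: {u1, u2, u7, v1, v3, v6} is a vertex cover of size 6 (every listed pair touches it), so no matching can be larger.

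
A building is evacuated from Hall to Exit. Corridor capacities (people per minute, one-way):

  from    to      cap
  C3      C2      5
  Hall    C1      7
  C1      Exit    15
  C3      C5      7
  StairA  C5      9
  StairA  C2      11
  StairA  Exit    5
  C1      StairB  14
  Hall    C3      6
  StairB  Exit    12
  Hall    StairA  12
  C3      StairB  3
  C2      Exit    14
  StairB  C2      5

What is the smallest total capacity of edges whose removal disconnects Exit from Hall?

25

Augment Hall→StairA→Exit: bottleneck 5, flow now 5.
Augment Hall→C1→Exit: bottleneck 7, flow now 12.
Augment Hall→C3→StairB→Exit: bottleneck 3, flow now 15.
Augment Hall→C3→C2→Exit: bottleneck 3, flow now 18.
Augment Hall→StairA→C2→Exit: bottleneck 7, flow now 25.
No augmenting path remains; maximum flow = 25.
By max-flow min-cut, the minimum cut capacity equals the max flow.
In the residual graph, reachable from Hall: {Hall}.
Min-cut edges: Hall→C3 (6), Hall→StairA (12), Hall→C1 (7); capacity 6 + 12 + 7 = 25.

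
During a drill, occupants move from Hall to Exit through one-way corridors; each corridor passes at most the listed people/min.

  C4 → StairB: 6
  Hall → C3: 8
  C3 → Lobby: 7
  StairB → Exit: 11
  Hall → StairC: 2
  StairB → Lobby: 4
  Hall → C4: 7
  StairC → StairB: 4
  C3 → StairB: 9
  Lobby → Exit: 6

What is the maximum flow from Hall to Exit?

16

Augment Hall→C3→Lobby→Exit: bottleneck 6, flow now 6.
Augment Hall→C3→StairB→Exit: bottleneck 2, flow now 8.
Augment Hall→StairC→StairB→Exit: bottleneck 2, flow now 10.
Augment Hall→C4→StairB→Exit: bottleneck 6, flow now 16.
No augmenting path remains; maximum flow = 16.
In the residual graph, reachable from Hall: {Hall, C4}.
Min-cut edges: Hall→C3 (8), Hall→StairC (2), C4→StairB (6); capacity 8 + 2 + 6 = 16.
This cut is saturated, so no flow can exceed 16.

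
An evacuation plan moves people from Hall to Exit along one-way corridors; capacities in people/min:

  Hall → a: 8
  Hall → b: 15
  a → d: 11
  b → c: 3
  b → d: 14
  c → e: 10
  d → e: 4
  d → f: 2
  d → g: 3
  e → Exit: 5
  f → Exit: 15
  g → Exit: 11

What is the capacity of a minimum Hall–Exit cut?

10

Augment Hall→a→d→e→Exit: bottleneck 4, flow now 4.
Augment Hall→a→d→f→Exit: bottleneck 2, flow now 6.
Augment Hall→a→d→g→Exit: bottleneck 2, flow now 8.
Augment Hall→b→c→e→Exit: bottleneck 1, flow now 9.
Augment Hall→b→d→g→Exit: bottleneck 1, flow now 10.
No augmenting path remains; maximum flow = 10.
By max-flow min-cut, the minimum cut capacity equals the max flow.
In the residual graph, reachable from Hall: {Hall, a, b, c, d, e}.
Min-cut edges: d→f (2), d→g (3), e→Exit (5); capacity 2 + 3 + 5 = 10.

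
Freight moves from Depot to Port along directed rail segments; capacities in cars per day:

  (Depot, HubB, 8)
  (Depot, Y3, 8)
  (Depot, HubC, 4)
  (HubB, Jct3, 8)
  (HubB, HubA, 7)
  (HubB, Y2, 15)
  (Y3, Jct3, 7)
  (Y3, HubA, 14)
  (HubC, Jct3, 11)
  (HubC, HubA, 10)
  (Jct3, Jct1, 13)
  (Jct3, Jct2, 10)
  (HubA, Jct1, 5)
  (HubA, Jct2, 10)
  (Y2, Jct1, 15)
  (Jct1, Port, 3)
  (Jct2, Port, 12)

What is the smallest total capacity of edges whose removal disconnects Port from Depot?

15

Augment Depot→HubB→Jct3→Jct1→Port: bottleneck 3, flow now 3.
Augment Depot→HubB→Jct3→Jct2→Port: bottleneck 5, flow now 8.
Augment Depot→Y3→Jct3→Jct2→Port: bottleneck 5, flow now 13.
Augment Depot→Y3→HubA→Jct2→Port: bottleneck 2, flow now 15.
No augmenting path remains; maximum flow = 15.
By max-flow min-cut, the minimum cut capacity equals the max flow.
In the residual graph, reachable from Depot: {Depot, HubB, Y3, HubC, Jct3, HubA, Y2, Jct1, Jct2}.
Min-cut edges: Jct1→Port (3), Jct2→Port (12); capacity 3 + 12 = 15.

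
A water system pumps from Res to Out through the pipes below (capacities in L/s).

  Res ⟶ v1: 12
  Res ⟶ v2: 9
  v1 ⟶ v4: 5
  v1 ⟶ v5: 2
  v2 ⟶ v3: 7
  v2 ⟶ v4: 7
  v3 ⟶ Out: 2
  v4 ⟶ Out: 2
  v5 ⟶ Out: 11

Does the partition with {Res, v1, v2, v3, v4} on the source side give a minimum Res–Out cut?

Yes — it is a minimum cut (capacity 6).

Given cut capacity: 2 + 2 + 2 = 6.
Augment Res→v1→v4→Out: bottleneck 2, flow now 2.
Augment Res→v1→v5→Out: bottleneck 2, flow now 4.
Augment Res→v2→v3→Out: bottleneck 2, flow now 6.
No augmenting path remains; maximum flow = 6.
Cut capacity 6 equals the max flow, so it is a minimum cut.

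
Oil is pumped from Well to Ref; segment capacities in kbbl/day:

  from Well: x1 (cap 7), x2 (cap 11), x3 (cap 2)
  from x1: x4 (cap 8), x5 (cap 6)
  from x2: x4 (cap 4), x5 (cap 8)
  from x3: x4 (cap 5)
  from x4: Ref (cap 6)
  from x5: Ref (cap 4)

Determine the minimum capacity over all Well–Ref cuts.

Augment Well→x1→x4→Ref: bottleneck 6, flow now 6.
Augment Well→x1→x5→Ref: bottleneck 1, flow now 7.
Augment Well→x2→x5→Ref: bottleneck 3, flow now 10.
No augmenting path remains; maximum flow = 10.
By max-flow min-cut, the minimum cut capacity equals the max flow.
In the residual graph, reachable from Well: {Well, x1, x2, x3, x4, x5}.
Min-cut edges: x4→Ref (6), x5→Ref (4); capacity 6 + 4 = 10.

10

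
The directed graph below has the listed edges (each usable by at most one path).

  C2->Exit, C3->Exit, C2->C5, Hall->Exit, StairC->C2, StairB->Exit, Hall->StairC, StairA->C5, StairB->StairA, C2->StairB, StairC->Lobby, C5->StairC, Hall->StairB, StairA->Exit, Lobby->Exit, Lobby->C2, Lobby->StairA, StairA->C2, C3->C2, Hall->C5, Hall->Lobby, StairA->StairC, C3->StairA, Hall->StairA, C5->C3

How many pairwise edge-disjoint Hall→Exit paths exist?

6

Assign every edge capacity 1; by Menger, the answer equals the max flow.
Path Hall→Exit (+1); total 1.
Path Hall→StairA→Exit (+1); total 2.
Path Hall→StairB→Exit (+1); total 3.
Path Hall→Lobby→Exit (+1); total 4.
Path Hall→C5→C3→Exit (+1); total 5.
Path Hall→StairC→C2→Exit (+1); total 6.
No residual Hall→Exit path; max flow = 6.
Certifying cut of size 6: {Hall→C5, Hall→Exit, Hall→Lobby, Hall→StairA, Hall→StairB, Hall→StairC}.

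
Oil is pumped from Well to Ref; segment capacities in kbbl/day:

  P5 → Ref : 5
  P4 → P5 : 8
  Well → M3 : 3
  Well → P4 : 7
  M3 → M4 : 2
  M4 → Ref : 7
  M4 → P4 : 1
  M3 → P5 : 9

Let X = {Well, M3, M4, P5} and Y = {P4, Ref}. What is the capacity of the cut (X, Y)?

Edges leaving {Well, M3, M4, P5}: Well→P4 (7), M4→P4 (1), M4→Ref (7), P5→Ref (5).
Cut capacity = 7 + 1 + 7 + 5 = 20.

20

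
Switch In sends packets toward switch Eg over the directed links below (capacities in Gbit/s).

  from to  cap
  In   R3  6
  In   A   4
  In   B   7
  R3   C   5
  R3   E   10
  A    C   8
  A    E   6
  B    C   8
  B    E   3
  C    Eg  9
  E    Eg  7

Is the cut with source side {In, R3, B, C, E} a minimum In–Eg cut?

Given cut capacity: 4 + 9 + 7 = 20.
Augment In→R3→C→Eg: bottleneck 5, flow now 5.
Augment In→R3→E→Eg: bottleneck 1, flow now 6.
Augment In→A→C→Eg: bottleneck 4, flow now 10.
Augment In→B→E→Eg: bottleneck 3, flow now 13.
Augment In→B→C→R3→E→Eg: bottleneck 3, flow now 16. (uses reverse residual edge)
No augmenting path remains; maximum flow = 16.
In the residual graph, reachable from In: {In, R3, A, B, C, E}.
Min-cut edges: C→Eg (9), E→Eg (7); capacity 9 + 7 = 16.
Cut capacity 20 exceeds the max flow 16, so it is not minimum.

No — its capacity is 20, but the minimum cut has capacity 16.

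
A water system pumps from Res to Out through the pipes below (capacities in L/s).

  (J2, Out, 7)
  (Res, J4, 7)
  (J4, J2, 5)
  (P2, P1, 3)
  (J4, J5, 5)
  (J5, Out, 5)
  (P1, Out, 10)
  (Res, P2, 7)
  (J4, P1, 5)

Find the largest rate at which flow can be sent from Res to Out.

Augment Res→P2→P1→Out: bottleneck 3, flow now 3.
Augment Res→J4→P1→Out: bottleneck 5, flow now 8.
Augment Res→J4→J5→Out: bottleneck 2, flow now 10.
No augmenting path remains; maximum flow = 10.
In the residual graph, reachable from Res: {Res, P2}.
Min-cut edges: Res→J4 (7), P2→P1 (3); capacity 7 + 3 = 10.
This cut is saturated, so no flow can exceed 10.

10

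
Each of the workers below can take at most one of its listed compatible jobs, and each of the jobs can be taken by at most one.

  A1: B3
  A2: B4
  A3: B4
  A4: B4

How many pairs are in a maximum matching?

2

Unit-capacity flow: source→left, listed edges, right→sink; max matching = max flow.
Augmenting path A1→B3 (+1); matched 1.
Augmenting path A2→B4 (+1); matched 2.
No augmenting path remains; maximum matching = 2.
König certificate: {A1, B4} is a vertex cover of size 2 (every listed pair touches it), so no matching can be larger.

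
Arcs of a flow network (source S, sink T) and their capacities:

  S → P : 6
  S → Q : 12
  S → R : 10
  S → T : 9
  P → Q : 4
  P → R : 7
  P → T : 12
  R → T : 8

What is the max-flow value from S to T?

23

Augment S→T: bottleneck 9, flow now 9.
Augment S→P→T: bottleneck 6, flow now 15.
Augment S→R→T: bottleneck 8, flow now 23.
No augmenting path remains; maximum flow = 23.
In the residual graph, reachable from S: {S, Q, R}.
Min-cut edges: S→P (6), S→T (9), R→T (8); capacity 6 + 9 + 8 = 23.
This cut is saturated, so no flow can exceed 23.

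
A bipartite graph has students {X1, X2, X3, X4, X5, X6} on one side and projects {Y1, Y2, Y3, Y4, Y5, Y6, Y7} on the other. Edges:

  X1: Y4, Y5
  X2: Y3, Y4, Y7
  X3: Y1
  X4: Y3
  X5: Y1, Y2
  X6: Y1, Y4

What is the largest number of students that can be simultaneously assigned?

Unit-capacity flow: source→left, listed edges, right→sink; max matching = max flow.
Augmenting path X1→Y4 (+1); matched 1.
Augmenting path X2→Y3 (+1); matched 2.
Augmenting path X3→Y1 (+1); matched 3.
Augmenting path X5→Y2 (+1); matched 4.
Augmenting path X4→Y3→X2→Y7 (+1); matched 5.
Augmenting path X6→Y4→X1→Y5 (+1); matched 6.
No augmenting path remains; maximum matching = 6.
König certificate: {X1, X2, X3, X4, X5, X6} is a vertex cover of size 6 (every listed pair touches it), so no matching can be larger.

6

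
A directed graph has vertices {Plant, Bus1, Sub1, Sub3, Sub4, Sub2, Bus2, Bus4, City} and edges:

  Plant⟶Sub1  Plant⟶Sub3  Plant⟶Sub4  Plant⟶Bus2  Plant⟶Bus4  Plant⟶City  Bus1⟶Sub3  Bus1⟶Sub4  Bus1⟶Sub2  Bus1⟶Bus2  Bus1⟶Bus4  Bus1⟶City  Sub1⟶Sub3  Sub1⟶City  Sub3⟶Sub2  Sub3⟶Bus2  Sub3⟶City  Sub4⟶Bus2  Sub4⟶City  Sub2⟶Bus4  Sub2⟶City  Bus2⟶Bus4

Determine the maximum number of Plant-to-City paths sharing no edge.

4

Assign every edge capacity 1; by Menger, the answer equals the max flow.
Path Plant→City (+1); total 1.
Path Plant→Sub1→City (+1); total 2.
Path Plant→Sub3→City (+1); total 3.
Path Plant→Sub4→City (+1); total 4.
No residual Plant→City path; max flow = 4.
Certifying cut of size 4: {Plant→City, Plant→Sub1, Plant→Sub3, Plant→Sub4}.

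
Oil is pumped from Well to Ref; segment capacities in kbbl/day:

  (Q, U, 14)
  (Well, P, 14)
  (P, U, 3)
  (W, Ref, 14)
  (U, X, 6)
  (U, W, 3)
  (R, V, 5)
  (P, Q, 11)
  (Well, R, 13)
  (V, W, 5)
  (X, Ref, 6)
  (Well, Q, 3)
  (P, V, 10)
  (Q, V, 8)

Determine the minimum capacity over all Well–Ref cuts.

Augment Well→P→U→W→Ref: bottleneck 3, flow now 3.
Augment Well→P→V→W→Ref: bottleneck 5, flow now 8.
Augment Well→Q→U→X→Ref: bottleneck 3, flow now 11.
Augment Well→P→Q→U→X→Ref: bottleneck 3, flow now 14.
No augmenting path remains; maximum flow = 14.
By max-flow min-cut, the minimum cut capacity equals the max flow.
In the residual graph, reachable from Well: {Well, P, Q, R, U, V}.
Min-cut edges: U→W (3), U→X (6), V→W (5); capacity 3 + 6 + 5 = 14.

14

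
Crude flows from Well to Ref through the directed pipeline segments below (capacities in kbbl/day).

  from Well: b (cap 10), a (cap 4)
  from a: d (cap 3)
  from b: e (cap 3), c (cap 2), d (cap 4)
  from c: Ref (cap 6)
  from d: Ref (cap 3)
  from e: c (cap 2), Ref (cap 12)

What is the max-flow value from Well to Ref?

Augment Well→a→d→Ref: bottleneck 3, flow now 3.
Augment Well→b→c→Ref: bottleneck 2, flow now 5.
Augment Well→b→e→Ref: bottleneck 3, flow now 8.
No augmenting path remains; maximum flow = 8.
In the residual graph, reachable from Well: {Well, a, b, d}.
Min-cut edges: b→c (2), b→e (3), d→Ref (3); capacity 2 + 3 + 3 = 8.
This cut is saturated, so no flow can exceed 8.

8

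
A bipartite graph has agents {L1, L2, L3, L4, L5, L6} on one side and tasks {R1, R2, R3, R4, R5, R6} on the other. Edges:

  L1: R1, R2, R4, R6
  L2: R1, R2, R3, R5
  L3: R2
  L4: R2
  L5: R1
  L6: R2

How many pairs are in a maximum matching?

4

Unit-capacity flow: source→left, listed edges, right→sink; max matching = max flow.
Augmenting path L1→R1 (+1); matched 1.
Augmenting path L2→R2 (+1); matched 2.
Augmenting path L3→R2→L2→R3 (+1); matched 3.
Augmenting path L5→R1→L1→R4 (+1); matched 4.
No augmenting path remains; maximum matching = 4.
König certificate: {L1, L2, L5, R2} is a vertex cover of size 4 (every listed pair touches it), so no matching can be larger.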